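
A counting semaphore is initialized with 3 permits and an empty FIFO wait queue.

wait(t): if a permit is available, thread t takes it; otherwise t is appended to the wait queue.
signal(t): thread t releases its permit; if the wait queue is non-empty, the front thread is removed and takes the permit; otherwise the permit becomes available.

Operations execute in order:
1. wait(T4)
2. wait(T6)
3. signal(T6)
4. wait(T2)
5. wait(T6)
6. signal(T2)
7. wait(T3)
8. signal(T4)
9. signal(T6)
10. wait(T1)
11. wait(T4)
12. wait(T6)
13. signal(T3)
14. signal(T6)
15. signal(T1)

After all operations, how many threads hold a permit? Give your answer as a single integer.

Step 1: wait(T4) -> count=2 queue=[] holders={T4}
Step 2: wait(T6) -> count=1 queue=[] holders={T4,T6}
Step 3: signal(T6) -> count=2 queue=[] holders={T4}
Step 4: wait(T2) -> count=1 queue=[] holders={T2,T4}
Step 5: wait(T6) -> count=0 queue=[] holders={T2,T4,T6}
Step 6: signal(T2) -> count=1 queue=[] holders={T4,T6}
Step 7: wait(T3) -> count=0 queue=[] holders={T3,T4,T6}
Step 8: signal(T4) -> count=1 queue=[] holders={T3,T6}
Step 9: signal(T6) -> count=2 queue=[] holders={T3}
Step 10: wait(T1) -> count=1 queue=[] holders={T1,T3}
Step 11: wait(T4) -> count=0 queue=[] holders={T1,T3,T4}
Step 12: wait(T6) -> count=0 queue=[T6] holders={T1,T3,T4}
Step 13: signal(T3) -> count=0 queue=[] holders={T1,T4,T6}
Step 14: signal(T6) -> count=1 queue=[] holders={T1,T4}
Step 15: signal(T1) -> count=2 queue=[] holders={T4}
Final holders: {T4} -> 1 thread(s)

Answer: 1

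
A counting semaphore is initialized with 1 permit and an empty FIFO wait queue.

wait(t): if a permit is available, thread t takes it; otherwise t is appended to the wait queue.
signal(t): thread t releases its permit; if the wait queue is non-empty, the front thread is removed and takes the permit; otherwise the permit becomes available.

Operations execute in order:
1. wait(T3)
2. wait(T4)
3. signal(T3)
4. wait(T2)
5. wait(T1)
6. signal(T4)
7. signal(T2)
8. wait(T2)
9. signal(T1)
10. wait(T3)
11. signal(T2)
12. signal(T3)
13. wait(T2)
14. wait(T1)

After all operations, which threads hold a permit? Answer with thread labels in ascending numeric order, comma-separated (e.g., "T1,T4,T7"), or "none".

Answer: T2

Derivation:
Step 1: wait(T3) -> count=0 queue=[] holders={T3}
Step 2: wait(T4) -> count=0 queue=[T4] holders={T3}
Step 3: signal(T3) -> count=0 queue=[] holders={T4}
Step 4: wait(T2) -> count=0 queue=[T2] holders={T4}
Step 5: wait(T1) -> count=0 queue=[T2,T1] holders={T4}
Step 6: signal(T4) -> count=0 queue=[T1] holders={T2}
Step 7: signal(T2) -> count=0 queue=[] holders={T1}
Step 8: wait(T2) -> count=0 queue=[T2] holders={T1}
Step 9: signal(T1) -> count=0 queue=[] holders={T2}
Step 10: wait(T3) -> count=0 queue=[T3] holders={T2}
Step 11: signal(T2) -> count=0 queue=[] holders={T3}
Step 12: signal(T3) -> count=1 queue=[] holders={none}
Step 13: wait(T2) -> count=0 queue=[] holders={T2}
Step 14: wait(T1) -> count=0 queue=[T1] holders={T2}
Final holders: T2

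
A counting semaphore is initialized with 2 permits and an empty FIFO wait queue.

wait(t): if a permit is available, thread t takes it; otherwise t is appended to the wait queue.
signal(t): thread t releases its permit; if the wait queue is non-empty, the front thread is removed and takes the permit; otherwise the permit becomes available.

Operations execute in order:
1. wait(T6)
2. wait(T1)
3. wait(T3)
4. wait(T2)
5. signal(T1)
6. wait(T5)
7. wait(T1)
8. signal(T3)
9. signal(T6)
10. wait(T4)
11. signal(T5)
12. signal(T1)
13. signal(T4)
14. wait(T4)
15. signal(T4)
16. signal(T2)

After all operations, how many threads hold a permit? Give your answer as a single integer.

Step 1: wait(T6) -> count=1 queue=[] holders={T6}
Step 2: wait(T1) -> count=0 queue=[] holders={T1,T6}
Step 3: wait(T3) -> count=0 queue=[T3] holders={T1,T6}
Step 4: wait(T2) -> count=0 queue=[T3,T2] holders={T1,T6}
Step 5: signal(T1) -> count=0 queue=[T2] holders={T3,T6}
Step 6: wait(T5) -> count=0 queue=[T2,T5] holders={T3,T6}
Step 7: wait(T1) -> count=0 queue=[T2,T5,T1] holders={T3,T6}
Step 8: signal(T3) -> count=0 queue=[T5,T1] holders={T2,T6}
Step 9: signal(T6) -> count=0 queue=[T1] holders={T2,T5}
Step 10: wait(T4) -> count=0 queue=[T1,T4] holders={T2,T5}
Step 11: signal(T5) -> count=0 queue=[T4] holders={T1,T2}
Step 12: signal(T1) -> count=0 queue=[] holders={T2,T4}
Step 13: signal(T4) -> count=1 queue=[] holders={T2}
Step 14: wait(T4) -> count=0 queue=[] holders={T2,T4}
Step 15: signal(T4) -> count=1 queue=[] holders={T2}
Step 16: signal(T2) -> count=2 queue=[] holders={none}
Final holders: {none} -> 0 thread(s)

Answer: 0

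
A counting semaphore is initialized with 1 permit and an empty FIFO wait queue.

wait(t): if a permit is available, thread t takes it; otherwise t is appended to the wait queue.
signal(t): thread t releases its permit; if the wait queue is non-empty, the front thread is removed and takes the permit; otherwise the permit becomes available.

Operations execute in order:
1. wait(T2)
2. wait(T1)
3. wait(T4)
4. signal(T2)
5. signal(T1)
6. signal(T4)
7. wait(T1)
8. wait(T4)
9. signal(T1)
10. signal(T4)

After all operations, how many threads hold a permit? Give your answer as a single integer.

Answer: 0

Derivation:
Step 1: wait(T2) -> count=0 queue=[] holders={T2}
Step 2: wait(T1) -> count=0 queue=[T1] holders={T2}
Step 3: wait(T4) -> count=0 queue=[T1,T4] holders={T2}
Step 4: signal(T2) -> count=0 queue=[T4] holders={T1}
Step 5: signal(T1) -> count=0 queue=[] holders={T4}
Step 6: signal(T4) -> count=1 queue=[] holders={none}
Step 7: wait(T1) -> count=0 queue=[] holders={T1}
Step 8: wait(T4) -> count=0 queue=[T4] holders={T1}
Step 9: signal(T1) -> count=0 queue=[] holders={T4}
Step 10: signal(T4) -> count=1 queue=[] holders={none}
Final holders: {none} -> 0 thread(s)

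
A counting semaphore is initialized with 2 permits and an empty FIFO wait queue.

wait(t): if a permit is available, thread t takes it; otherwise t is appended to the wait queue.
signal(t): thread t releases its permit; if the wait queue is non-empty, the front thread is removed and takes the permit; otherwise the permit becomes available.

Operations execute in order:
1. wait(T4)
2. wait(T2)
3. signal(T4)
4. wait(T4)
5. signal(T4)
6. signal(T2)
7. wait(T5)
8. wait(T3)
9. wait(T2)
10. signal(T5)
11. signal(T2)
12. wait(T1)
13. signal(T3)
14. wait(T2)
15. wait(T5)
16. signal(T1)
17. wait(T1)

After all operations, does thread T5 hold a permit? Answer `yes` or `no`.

Answer: yes

Derivation:
Step 1: wait(T4) -> count=1 queue=[] holders={T4}
Step 2: wait(T2) -> count=0 queue=[] holders={T2,T4}
Step 3: signal(T4) -> count=1 queue=[] holders={T2}
Step 4: wait(T4) -> count=0 queue=[] holders={T2,T4}
Step 5: signal(T4) -> count=1 queue=[] holders={T2}
Step 6: signal(T2) -> count=2 queue=[] holders={none}
Step 7: wait(T5) -> count=1 queue=[] holders={T5}
Step 8: wait(T3) -> count=0 queue=[] holders={T3,T5}
Step 9: wait(T2) -> count=0 queue=[T2] holders={T3,T5}
Step 10: signal(T5) -> count=0 queue=[] holders={T2,T3}
Step 11: signal(T2) -> count=1 queue=[] holders={T3}
Step 12: wait(T1) -> count=0 queue=[] holders={T1,T3}
Step 13: signal(T3) -> count=1 queue=[] holders={T1}
Step 14: wait(T2) -> count=0 queue=[] holders={T1,T2}
Step 15: wait(T5) -> count=0 queue=[T5] holders={T1,T2}
Step 16: signal(T1) -> count=0 queue=[] holders={T2,T5}
Step 17: wait(T1) -> count=0 queue=[T1] holders={T2,T5}
Final holders: {T2,T5} -> T5 in holders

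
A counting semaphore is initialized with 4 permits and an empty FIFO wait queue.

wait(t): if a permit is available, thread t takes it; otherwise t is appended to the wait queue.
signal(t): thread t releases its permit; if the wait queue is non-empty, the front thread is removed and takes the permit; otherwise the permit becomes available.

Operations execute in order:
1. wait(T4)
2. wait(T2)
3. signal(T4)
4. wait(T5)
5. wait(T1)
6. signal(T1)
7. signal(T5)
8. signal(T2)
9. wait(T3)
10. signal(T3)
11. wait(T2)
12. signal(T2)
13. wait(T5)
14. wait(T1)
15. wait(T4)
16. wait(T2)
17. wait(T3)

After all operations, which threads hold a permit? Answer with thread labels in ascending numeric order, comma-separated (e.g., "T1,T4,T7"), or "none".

Step 1: wait(T4) -> count=3 queue=[] holders={T4}
Step 2: wait(T2) -> count=2 queue=[] holders={T2,T4}
Step 3: signal(T4) -> count=3 queue=[] holders={T2}
Step 4: wait(T5) -> count=2 queue=[] holders={T2,T5}
Step 5: wait(T1) -> count=1 queue=[] holders={T1,T2,T5}
Step 6: signal(T1) -> count=2 queue=[] holders={T2,T5}
Step 7: signal(T5) -> count=3 queue=[] holders={T2}
Step 8: signal(T2) -> count=4 queue=[] holders={none}
Step 9: wait(T3) -> count=3 queue=[] holders={T3}
Step 10: signal(T3) -> count=4 queue=[] holders={none}
Step 11: wait(T2) -> count=3 queue=[] holders={T2}
Step 12: signal(T2) -> count=4 queue=[] holders={none}
Step 13: wait(T5) -> count=3 queue=[] holders={T5}
Step 14: wait(T1) -> count=2 queue=[] holders={T1,T5}
Step 15: wait(T4) -> count=1 queue=[] holders={T1,T4,T5}
Step 16: wait(T2) -> count=0 queue=[] holders={T1,T2,T4,T5}
Step 17: wait(T3) -> count=0 queue=[T3] holders={T1,T2,T4,T5}
Final holders: T1,T2,T4,T5

Answer: T1,T2,T4,T5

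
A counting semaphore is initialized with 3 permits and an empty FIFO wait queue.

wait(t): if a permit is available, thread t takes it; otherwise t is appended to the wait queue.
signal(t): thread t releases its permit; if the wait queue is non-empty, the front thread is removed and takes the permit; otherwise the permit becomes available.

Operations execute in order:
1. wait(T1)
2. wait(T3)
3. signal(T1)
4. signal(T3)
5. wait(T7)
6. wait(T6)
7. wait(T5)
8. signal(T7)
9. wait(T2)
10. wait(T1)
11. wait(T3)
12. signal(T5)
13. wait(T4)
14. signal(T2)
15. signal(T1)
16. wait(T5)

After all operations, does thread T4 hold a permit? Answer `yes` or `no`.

Answer: yes

Derivation:
Step 1: wait(T1) -> count=2 queue=[] holders={T1}
Step 2: wait(T3) -> count=1 queue=[] holders={T1,T3}
Step 3: signal(T1) -> count=2 queue=[] holders={T3}
Step 4: signal(T3) -> count=3 queue=[] holders={none}
Step 5: wait(T7) -> count=2 queue=[] holders={T7}
Step 6: wait(T6) -> count=1 queue=[] holders={T6,T7}
Step 7: wait(T5) -> count=0 queue=[] holders={T5,T6,T7}
Step 8: signal(T7) -> count=1 queue=[] holders={T5,T6}
Step 9: wait(T2) -> count=0 queue=[] holders={T2,T5,T6}
Step 10: wait(T1) -> count=0 queue=[T1] holders={T2,T5,T6}
Step 11: wait(T3) -> count=0 queue=[T1,T3] holders={T2,T5,T6}
Step 12: signal(T5) -> count=0 queue=[T3] holders={T1,T2,T6}
Step 13: wait(T4) -> count=0 queue=[T3,T4] holders={T1,T2,T6}
Step 14: signal(T2) -> count=0 queue=[T4] holders={T1,T3,T6}
Step 15: signal(T1) -> count=0 queue=[] holders={T3,T4,T6}
Step 16: wait(T5) -> count=0 queue=[T5] holders={T3,T4,T6}
Final holders: {T3,T4,T6} -> T4 in holders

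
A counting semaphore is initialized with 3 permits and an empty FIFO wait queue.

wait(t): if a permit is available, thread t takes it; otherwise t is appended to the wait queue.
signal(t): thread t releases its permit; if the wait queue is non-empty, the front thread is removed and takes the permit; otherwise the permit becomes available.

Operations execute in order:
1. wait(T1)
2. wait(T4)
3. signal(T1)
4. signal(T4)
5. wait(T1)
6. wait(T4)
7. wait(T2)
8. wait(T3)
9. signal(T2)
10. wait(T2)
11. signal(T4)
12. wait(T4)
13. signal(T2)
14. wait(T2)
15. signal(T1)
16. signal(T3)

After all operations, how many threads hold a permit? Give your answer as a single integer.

Step 1: wait(T1) -> count=2 queue=[] holders={T1}
Step 2: wait(T4) -> count=1 queue=[] holders={T1,T4}
Step 3: signal(T1) -> count=2 queue=[] holders={T4}
Step 4: signal(T4) -> count=3 queue=[] holders={none}
Step 5: wait(T1) -> count=2 queue=[] holders={T1}
Step 6: wait(T4) -> count=1 queue=[] holders={T1,T4}
Step 7: wait(T2) -> count=0 queue=[] holders={T1,T2,T4}
Step 8: wait(T3) -> count=0 queue=[T3] holders={T1,T2,T4}
Step 9: signal(T2) -> count=0 queue=[] holders={T1,T3,T4}
Step 10: wait(T2) -> count=0 queue=[T2] holders={T1,T3,T4}
Step 11: signal(T4) -> count=0 queue=[] holders={T1,T2,T3}
Step 12: wait(T4) -> count=0 queue=[T4] holders={T1,T2,T3}
Step 13: signal(T2) -> count=0 queue=[] holders={T1,T3,T4}
Step 14: wait(T2) -> count=0 queue=[T2] holders={T1,T3,T4}
Step 15: signal(T1) -> count=0 queue=[] holders={T2,T3,T4}
Step 16: signal(T3) -> count=1 queue=[] holders={T2,T4}
Final holders: {T2,T4} -> 2 thread(s)

Answer: 2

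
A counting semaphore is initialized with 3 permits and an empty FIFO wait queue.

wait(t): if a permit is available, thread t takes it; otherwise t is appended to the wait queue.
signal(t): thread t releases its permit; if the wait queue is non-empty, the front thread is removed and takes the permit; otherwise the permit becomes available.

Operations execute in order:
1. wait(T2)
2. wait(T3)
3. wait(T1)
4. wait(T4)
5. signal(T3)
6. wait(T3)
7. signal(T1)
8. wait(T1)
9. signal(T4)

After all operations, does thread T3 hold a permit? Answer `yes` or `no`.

Step 1: wait(T2) -> count=2 queue=[] holders={T2}
Step 2: wait(T3) -> count=1 queue=[] holders={T2,T3}
Step 3: wait(T1) -> count=0 queue=[] holders={T1,T2,T3}
Step 4: wait(T4) -> count=0 queue=[T4] holders={T1,T2,T3}
Step 5: signal(T3) -> count=0 queue=[] holders={T1,T2,T4}
Step 6: wait(T3) -> count=0 queue=[T3] holders={T1,T2,T4}
Step 7: signal(T1) -> count=0 queue=[] holders={T2,T3,T4}
Step 8: wait(T1) -> count=0 queue=[T1] holders={T2,T3,T4}
Step 9: signal(T4) -> count=0 queue=[] holders={T1,T2,T3}
Final holders: {T1,T2,T3} -> T3 in holders

Answer: yes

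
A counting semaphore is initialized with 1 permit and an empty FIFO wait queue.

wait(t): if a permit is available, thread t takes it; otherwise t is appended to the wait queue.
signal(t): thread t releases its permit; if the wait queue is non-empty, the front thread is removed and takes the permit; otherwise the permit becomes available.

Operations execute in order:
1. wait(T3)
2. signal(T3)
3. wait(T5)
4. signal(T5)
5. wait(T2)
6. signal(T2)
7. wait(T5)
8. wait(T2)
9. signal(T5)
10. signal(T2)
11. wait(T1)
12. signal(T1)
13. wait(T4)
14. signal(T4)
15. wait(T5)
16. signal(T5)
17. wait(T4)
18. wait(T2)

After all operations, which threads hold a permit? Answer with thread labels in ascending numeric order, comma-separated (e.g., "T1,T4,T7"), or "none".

Answer: T4

Derivation:
Step 1: wait(T3) -> count=0 queue=[] holders={T3}
Step 2: signal(T3) -> count=1 queue=[] holders={none}
Step 3: wait(T5) -> count=0 queue=[] holders={T5}
Step 4: signal(T5) -> count=1 queue=[] holders={none}
Step 5: wait(T2) -> count=0 queue=[] holders={T2}
Step 6: signal(T2) -> count=1 queue=[] holders={none}
Step 7: wait(T5) -> count=0 queue=[] holders={T5}
Step 8: wait(T2) -> count=0 queue=[T2] holders={T5}
Step 9: signal(T5) -> count=0 queue=[] holders={T2}
Step 10: signal(T2) -> count=1 queue=[] holders={none}
Step 11: wait(T1) -> count=0 queue=[] holders={T1}
Step 12: signal(T1) -> count=1 queue=[] holders={none}
Step 13: wait(T4) -> count=0 queue=[] holders={T4}
Step 14: signal(T4) -> count=1 queue=[] holders={none}
Step 15: wait(T5) -> count=0 queue=[] holders={T5}
Step 16: signal(T5) -> count=1 queue=[] holders={none}
Step 17: wait(T4) -> count=0 queue=[] holders={T4}
Step 18: wait(T2) -> count=0 queue=[T2] holders={T4}
Final holders: T4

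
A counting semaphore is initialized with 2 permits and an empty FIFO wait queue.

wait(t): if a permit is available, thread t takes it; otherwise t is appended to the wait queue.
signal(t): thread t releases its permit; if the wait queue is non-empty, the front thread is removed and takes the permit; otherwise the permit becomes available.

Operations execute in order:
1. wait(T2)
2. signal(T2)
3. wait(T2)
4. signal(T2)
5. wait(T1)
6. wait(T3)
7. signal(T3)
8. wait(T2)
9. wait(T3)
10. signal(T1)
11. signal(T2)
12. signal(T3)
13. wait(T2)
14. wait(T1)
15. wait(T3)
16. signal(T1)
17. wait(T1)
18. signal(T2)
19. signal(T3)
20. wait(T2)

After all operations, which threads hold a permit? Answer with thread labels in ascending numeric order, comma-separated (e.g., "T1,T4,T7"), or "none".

Answer: T1,T2

Derivation:
Step 1: wait(T2) -> count=1 queue=[] holders={T2}
Step 2: signal(T2) -> count=2 queue=[] holders={none}
Step 3: wait(T2) -> count=1 queue=[] holders={T2}
Step 4: signal(T2) -> count=2 queue=[] holders={none}
Step 5: wait(T1) -> count=1 queue=[] holders={T1}
Step 6: wait(T3) -> count=0 queue=[] holders={T1,T3}
Step 7: signal(T3) -> count=1 queue=[] holders={T1}
Step 8: wait(T2) -> count=0 queue=[] holders={T1,T2}
Step 9: wait(T3) -> count=0 queue=[T3] holders={T1,T2}
Step 10: signal(T1) -> count=0 queue=[] holders={T2,T3}
Step 11: signal(T2) -> count=1 queue=[] holders={T3}
Step 12: signal(T3) -> count=2 queue=[] holders={none}
Step 13: wait(T2) -> count=1 queue=[] holders={T2}
Step 14: wait(T1) -> count=0 queue=[] holders={T1,T2}
Step 15: wait(T3) -> count=0 queue=[T3] holders={T1,T2}
Step 16: signal(T1) -> count=0 queue=[] holders={T2,T3}
Step 17: wait(T1) -> count=0 queue=[T1] holders={T2,T3}
Step 18: signal(T2) -> count=0 queue=[] holders={T1,T3}
Step 19: signal(T3) -> count=1 queue=[] holders={T1}
Step 20: wait(T2) -> count=0 queue=[] holders={T1,T2}
Final holders: T1,T2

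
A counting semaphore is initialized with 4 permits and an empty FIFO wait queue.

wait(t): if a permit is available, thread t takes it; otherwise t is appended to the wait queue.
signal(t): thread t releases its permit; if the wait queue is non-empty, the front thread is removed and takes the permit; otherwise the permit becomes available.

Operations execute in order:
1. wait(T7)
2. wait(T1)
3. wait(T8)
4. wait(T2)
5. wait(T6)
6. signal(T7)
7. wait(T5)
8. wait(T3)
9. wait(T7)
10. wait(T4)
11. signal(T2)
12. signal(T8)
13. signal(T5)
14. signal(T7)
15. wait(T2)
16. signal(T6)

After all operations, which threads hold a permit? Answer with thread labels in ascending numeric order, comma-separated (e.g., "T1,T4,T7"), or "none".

Answer: T1,T2,T3,T4

Derivation:
Step 1: wait(T7) -> count=3 queue=[] holders={T7}
Step 2: wait(T1) -> count=2 queue=[] holders={T1,T7}
Step 3: wait(T8) -> count=1 queue=[] holders={T1,T7,T8}
Step 4: wait(T2) -> count=0 queue=[] holders={T1,T2,T7,T8}
Step 5: wait(T6) -> count=0 queue=[T6] holders={T1,T2,T7,T8}
Step 6: signal(T7) -> count=0 queue=[] holders={T1,T2,T6,T8}
Step 7: wait(T5) -> count=0 queue=[T5] holders={T1,T2,T6,T8}
Step 8: wait(T3) -> count=0 queue=[T5,T3] holders={T1,T2,T6,T8}
Step 9: wait(T7) -> count=0 queue=[T5,T3,T7] holders={T1,T2,T6,T8}
Step 10: wait(T4) -> count=0 queue=[T5,T3,T7,T4] holders={T1,T2,T6,T8}
Step 11: signal(T2) -> count=0 queue=[T3,T7,T4] holders={T1,T5,T6,T8}
Step 12: signal(T8) -> count=0 queue=[T7,T4] holders={T1,T3,T5,T6}
Step 13: signal(T5) -> count=0 queue=[T4] holders={T1,T3,T6,T7}
Step 14: signal(T7) -> count=0 queue=[] holders={T1,T3,T4,T6}
Step 15: wait(T2) -> count=0 queue=[T2] holders={T1,T3,T4,T6}
Step 16: signal(T6) -> count=0 queue=[] holders={T1,T2,T3,T4}
Final holders: T1,T2,T3,T4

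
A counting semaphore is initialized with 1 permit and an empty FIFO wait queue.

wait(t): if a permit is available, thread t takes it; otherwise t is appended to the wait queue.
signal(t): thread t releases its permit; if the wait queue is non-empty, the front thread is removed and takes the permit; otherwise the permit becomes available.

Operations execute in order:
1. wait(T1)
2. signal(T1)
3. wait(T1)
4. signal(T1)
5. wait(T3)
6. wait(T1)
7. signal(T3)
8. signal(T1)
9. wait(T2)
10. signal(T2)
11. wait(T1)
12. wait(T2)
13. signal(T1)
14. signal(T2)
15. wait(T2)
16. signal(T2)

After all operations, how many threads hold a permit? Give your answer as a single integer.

Answer: 0

Derivation:
Step 1: wait(T1) -> count=0 queue=[] holders={T1}
Step 2: signal(T1) -> count=1 queue=[] holders={none}
Step 3: wait(T1) -> count=0 queue=[] holders={T1}
Step 4: signal(T1) -> count=1 queue=[] holders={none}
Step 5: wait(T3) -> count=0 queue=[] holders={T3}
Step 6: wait(T1) -> count=0 queue=[T1] holders={T3}
Step 7: signal(T3) -> count=0 queue=[] holders={T1}
Step 8: signal(T1) -> count=1 queue=[] holders={none}
Step 9: wait(T2) -> count=0 queue=[] holders={T2}
Step 10: signal(T2) -> count=1 queue=[] holders={none}
Step 11: wait(T1) -> count=0 queue=[] holders={T1}
Step 12: wait(T2) -> count=0 queue=[T2] holders={T1}
Step 13: signal(T1) -> count=0 queue=[] holders={T2}
Step 14: signal(T2) -> count=1 queue=[] holders={none}
Step 15: wait(T2) -> count=0 queue=[] holders={T2}
Step 16: signal(T2) -> count=1 queue=[] holders={none}
Final holders: {none} -> 0 thread(s)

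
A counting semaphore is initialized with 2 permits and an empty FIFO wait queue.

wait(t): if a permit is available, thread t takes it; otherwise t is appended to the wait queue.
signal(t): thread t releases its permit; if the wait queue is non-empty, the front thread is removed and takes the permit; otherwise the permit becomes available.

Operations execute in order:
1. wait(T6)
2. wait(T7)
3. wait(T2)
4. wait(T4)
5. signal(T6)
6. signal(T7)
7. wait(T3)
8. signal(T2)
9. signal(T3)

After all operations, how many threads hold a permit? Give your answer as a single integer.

Answer: 1

Derivation:
Step 1: wait(T6) -> count=1 queue=[] holders={T6}
Step 2: wait(T7) -> count=0 queue=[] holders={T6,T7}
Step 3: wait(T2) -> count=0 queue=[T2] holders={T6,T7}
Step 4: wait(T4) -> count=0 queue=[T2,T4] holders={T6,T7}
Step 5: signal(T6) -> count=0 queue=[T4] holders={T2,T7}
Step 6: signal(T7) -> count=0 queue=[] holders={T2,T4}
Step 7: wait(T3) -> count=0 queue=[T3] holders={T2,T4}
Step 8: signal(T2) -> count=0 queue=[] holders={T3,T4}
Step 9: signal(T3) -> count=1 queue=[] holders={T4}
Final holders: {T4} -> 1 thread(s)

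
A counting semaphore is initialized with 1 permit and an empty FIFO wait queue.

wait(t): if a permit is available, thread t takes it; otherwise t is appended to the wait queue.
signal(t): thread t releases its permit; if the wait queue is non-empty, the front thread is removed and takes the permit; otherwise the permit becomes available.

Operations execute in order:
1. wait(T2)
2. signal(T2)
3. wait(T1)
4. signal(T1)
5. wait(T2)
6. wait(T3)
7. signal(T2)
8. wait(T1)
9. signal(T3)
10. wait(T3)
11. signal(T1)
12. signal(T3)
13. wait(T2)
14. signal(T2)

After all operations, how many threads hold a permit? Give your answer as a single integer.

Answer: 0

Derivation:
Step 1: wait(T2) -> count=0 queue=[] holders={T2}
Step 2: signal(T2) -> count=1 queue=[] holders={none}
Step 3: wait(T1) -> count=0 queue=[] holders={T1}
Step 4: signal(T1) -> count=1 queue=[] holders={none}
Step 5: wait(T2) -> count=0 queue=[] holders={T2}
Step 6: wait(T3) -> count=0 queue=[T3] holders={T2}
Step 7: signal(T2) -> count=0 queue=[] holders={T3}
Step 8: wait(T1) -> count=0 queue=[T1] holders={T3}
Step 9: signal(T3) -> count=0 queue=[] holders={T1}
Step 10: wait(T3) -> count=0 queue=[T3] holders={T1}
Step 11: signal(T1) -> count=0 queue=[] holders={T3}
Step 12: signal(T3) -> count=1 queue=[] holders={none}
Step 13: wait(T2) -> count=0 queue=[] holders={T2}
Step 14: signal(T2) -> count=1 queue=[] holders={none}
Final holders: {none} -> 0 thread(s)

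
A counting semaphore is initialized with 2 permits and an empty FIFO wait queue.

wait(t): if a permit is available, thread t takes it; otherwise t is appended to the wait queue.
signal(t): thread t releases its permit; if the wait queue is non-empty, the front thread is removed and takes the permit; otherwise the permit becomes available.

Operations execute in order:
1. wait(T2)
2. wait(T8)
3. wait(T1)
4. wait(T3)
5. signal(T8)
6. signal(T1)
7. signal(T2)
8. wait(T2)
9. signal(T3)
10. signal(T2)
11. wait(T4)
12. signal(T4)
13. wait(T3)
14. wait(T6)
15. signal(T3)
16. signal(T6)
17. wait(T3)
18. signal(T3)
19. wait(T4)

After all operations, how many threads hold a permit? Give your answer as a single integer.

Answer: 1

Derivation:
Step 1: wait(T2) -> count=1 queue=[] holders={T2}
Step 2: wait(T8) -> count=0 queue=[] holders={T2,T8}
Step 3: wait(T1) -> count=0 queue=[T1] holders={T2,T8}
Step 4: wait(T3) -> count=0 queue=[T1,T3] holders={T2,T8}
Step 5: signal(T8) -> count=0 queue=[T3] holders={T1,T2}
Step 6: signal(T1) -> count=0 queue=[] holders={T2,T3}
Step 7: signal(T2) -> count=1 queue=[] holders={T3}
Step 8: wait(T2) -> count=0 queue=[] holders={T2,T3}
Step 9: signal(T3) -> count=1 queue=[] holders={T2}
Step 10: signal(T2) -> count=2 queue=[] holders={none}
Step 11: wait(T4) -> count=1 queue=[] holders={T4}
Step 12: signal(T4) -> count=2 queue=[] holders={none}
Step 13: wait(T3) -> count=1 queue=[] holders={T3}
Step 14: wait(T6) -> count=0 queue=[] holders={T3,T6}
Step 15: signal(T3) -> count=1 queue=[] holders={T6}
Step 16: signal(T6) -> count=2 queue=[] holders={none}
Step 17: wait(T3) -> count=1 queue=[] holders={T3}
Step 18: signal(T3) -> count=2 queue=[] holders={none}
Step 19: wait(T4) -> count=1 queue=[] holders={T4}
Final holders: {T4} -> 1 thread(s)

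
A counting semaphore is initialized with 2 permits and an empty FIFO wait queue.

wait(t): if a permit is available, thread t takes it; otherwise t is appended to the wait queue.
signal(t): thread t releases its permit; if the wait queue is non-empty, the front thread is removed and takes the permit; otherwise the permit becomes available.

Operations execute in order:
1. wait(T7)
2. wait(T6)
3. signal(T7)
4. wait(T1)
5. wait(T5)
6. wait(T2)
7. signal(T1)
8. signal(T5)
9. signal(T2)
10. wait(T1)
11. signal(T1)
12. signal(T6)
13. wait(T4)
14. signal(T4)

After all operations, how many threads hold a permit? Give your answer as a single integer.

Step 1: wait(T7) -> count=1 queue=[] holders={T7}
Step 2: wait(T6) -> count=0 queue=[] holders={T6,T7}
Step 3: signal(T7) -> count=1 queue=[] holders={T6}
Step 4: wait(T1) -> count=0 queue=[] holders={T1,T6}
Step 5: wait(T5) -> count=0 queue=[T5] holders={T1,T6}
Step 6: wait(T2) -> count=0 queue=[T5,T2] holders={T1,T6}
Step 7: signal(T1) -> count=0 queue=[T2] holders={T5,T6}
Step 8: signal(T5) -> count=0 queue=[] holders={T2,T6}
Step 9: signal(T2) -> count=1 queue=[] holders={T6}
Step 10: wait(T1) -> count=0 queue=[] holders={T1,T6}
Step 11: signal(T1) -> count=1 queue=[] holders={T6}
Step 12: signal(T6) -> count=2 queue=[] holders={none}
Step 13: wait(T4) -> count=1 queue=[] holders={T4}
Step 14: signal(T4) -> count=2 queue=[] holders={none}
Final holders: {none} -> 0 thread(s)

Answer: 0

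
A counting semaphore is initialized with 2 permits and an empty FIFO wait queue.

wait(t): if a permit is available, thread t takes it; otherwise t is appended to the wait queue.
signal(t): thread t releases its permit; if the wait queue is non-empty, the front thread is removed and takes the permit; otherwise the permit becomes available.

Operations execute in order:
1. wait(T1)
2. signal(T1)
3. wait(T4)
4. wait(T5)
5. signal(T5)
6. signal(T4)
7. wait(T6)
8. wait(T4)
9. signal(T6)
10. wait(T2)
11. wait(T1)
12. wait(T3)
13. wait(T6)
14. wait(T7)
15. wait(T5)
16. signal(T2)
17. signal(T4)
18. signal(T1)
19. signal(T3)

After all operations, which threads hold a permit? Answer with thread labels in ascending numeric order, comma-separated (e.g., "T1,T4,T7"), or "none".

Answer: T6,T7

Derivation:
Step 1: wait(T1) -> count=1 queue=[] holders={T1}
Step 2: signal(T1) -> count=2 queue=[] holders={none}
Step 3: wait(T4) -> count=1 queue=[] holders={T4}
Step 4: wait(T5) -> count=0 queue=[] holders={T4,T5}
Step 5: signal(T5) -> count=1 queue=[] holders={T4}
Step 6: signal(T4) -> count=2 queue=[] holders={none}
Step 7: wait(T6) -> count=1 queue=[] holders={T6}
Step 8: wait(T4) -> count=0 queue=[] holders={T4,T6}
Step 9: signal(T6) -> count=1 queue=[] holders={T4}
Step 10: wait(T2) -> count=0 queue=[] holders={T2,T4}
Step 11: wait(T1) -> count=0 queue=[T1] holders={T2,T4}
Step 12: wait(T3) -> count=0 queue=[T1,T3] holders={T2,T4}
Step 13: wait(T6) -> count=0 queue=[T1,T3,T6] holders={T2,T4}
Step 14: wait(T7) -> count=0 queue=[T1,T3,T6,T7] holders={T2,T4}
Step 15: wait(T5) -> count=0 queue=[T1,T3,T6,T7,T5] holders={T2,T4}
Step 16: signal(T2) -> count=0 queue=[T3,T6,T7,T5] holders={T1,T4}
Step 17: signal(T4) -> count=0 queue=[T6,T7,T5] holders={T1,T3}
Step 18: signal(T1) -> count=0 queue=[T7,T5] holders={T3,T6}
Step 19: signal(T3) -> count=0 queue=[T5] holders={T6,T7}
Final holders: T6,T7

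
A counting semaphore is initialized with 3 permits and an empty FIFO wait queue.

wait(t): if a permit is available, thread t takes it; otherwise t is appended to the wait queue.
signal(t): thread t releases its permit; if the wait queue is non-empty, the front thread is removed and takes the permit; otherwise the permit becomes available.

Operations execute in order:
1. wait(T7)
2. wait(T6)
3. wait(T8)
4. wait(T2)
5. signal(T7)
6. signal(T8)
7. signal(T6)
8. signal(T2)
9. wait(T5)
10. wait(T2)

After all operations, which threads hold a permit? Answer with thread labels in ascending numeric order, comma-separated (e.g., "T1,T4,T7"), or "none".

Step 1: wait(T7) -> count=2 queue=[] holders={T7}
Step 2: wait(T6) -> count=1 queue=[] holders={T6,T7}
Step 3: wait(T8) -> count=0 queue=[] holders={T6,T7,T8}
Step 4: wait(T2) -> count=0 queue=[T2] holders={T6,T7,T8}
Step 5: signal(T7) -> count=0 queue=[] holders={T2,T6,T8}
Step 6: signal(T8) -> count=1 queue=[] holders={T2,T6}
Step 7: signal(T6) -> count=2 queue=[] holders={T2}
Step 8: signal(T2) -> count=3 queue=[] holders={none}
Step 9: wait(T5) -> count=2 queue=[] holders={T5}
Step 10: wait(T2) -> count=1 queue=[] holders={T2,T5}
Final holders: T2,T5

Answer: T2,T5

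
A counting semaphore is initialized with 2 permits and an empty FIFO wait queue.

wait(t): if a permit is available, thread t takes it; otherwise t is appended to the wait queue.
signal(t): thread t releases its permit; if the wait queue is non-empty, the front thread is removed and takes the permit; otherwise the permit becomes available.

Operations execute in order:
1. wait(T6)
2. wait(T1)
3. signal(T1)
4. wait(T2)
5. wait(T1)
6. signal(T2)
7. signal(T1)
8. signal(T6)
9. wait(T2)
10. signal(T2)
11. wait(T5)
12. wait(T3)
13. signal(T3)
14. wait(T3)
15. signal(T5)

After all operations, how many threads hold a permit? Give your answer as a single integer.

Step 1: wait(T6) -> count=1 queue=[] holders={T6}
Step 2: wait(T1) -> count=0 queue=[] holders={T1,T6}
Step 3: signal(T1) -> count=1 queue=[] holders={T6}
Step 4: wait(T2) -> count=0 queue=[] holders={T2,T6}
Step 5: wait(T1) -> count=0 queue=[T1] holders={T2,T6}
Step 6: signal(T2) -> count=0 queue=[] holders={T1,T6}
Step 7: signal(T1) -> count=1 queue=[] holders={T6}
Step 8: signal(T6) -> count=2 queue=[] holders={none}
Step 9: wait(T2) -> count=1 queue=[] holders={T2}
Step 10: signal(T2) -> count=2 queue=[] holders={none}
Step 11: wait(T5) -> count=1 queue=[] holders={T5}
Step 12: wait(T3) -> count=0 queue=[] holders={T3,T5}
Step 13: signal(T3) -> count=1 queue=[] holders={T5}
Step 14: wait(T3) -> count=0 queue=[] holders={T3,T5}
Step 15: signal(T5) -> count=1 queue=[] holders={T3}
Final holders: {T3} -> 1 thread(s)

Answer: 1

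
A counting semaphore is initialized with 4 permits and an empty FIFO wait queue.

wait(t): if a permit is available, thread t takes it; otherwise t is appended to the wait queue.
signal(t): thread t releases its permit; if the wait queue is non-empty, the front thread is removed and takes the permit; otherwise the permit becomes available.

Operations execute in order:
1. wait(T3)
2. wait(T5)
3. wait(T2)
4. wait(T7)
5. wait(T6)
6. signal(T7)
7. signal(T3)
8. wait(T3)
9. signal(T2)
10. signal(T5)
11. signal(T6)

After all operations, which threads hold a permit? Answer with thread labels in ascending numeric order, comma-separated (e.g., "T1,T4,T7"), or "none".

Step 1: wait(T3) -> count=3 queue=[] holders={T3}
Step 2: wait(T5) -> count=2 queue=[] holders={T3,T5}
Step 3: wait(T2) -> count=1 queue=[] holders={T2,T3,T5}
Step 4: wait(T7) -> count=0 queue=[] holders={T2,T3,T5,T7}
Step 5: wait(T6) -> count=0 queue=[T6] holders={T2,T3,T5,T7}
Step 6: signal(T7) -> count=0 queue=[] holders={T2,T3,T5,T6}
Step 7: signal(T3) -> count=1 queue=[] holders={T2,T5,T6}
Step 8: wait(T3) -> count=0 queue=[] holders={T2,T3,T5,T6}
Step 9: signal(T2) -> count=1 queue=[] holders={T3,T5,T6}
Step 10: signal(T5) -> count=2 queue=[] holders={T3,T6}
Step 11: signal(T6) -> count=3 queue=[] holders={T3}
Final holders: T3

Answer: T3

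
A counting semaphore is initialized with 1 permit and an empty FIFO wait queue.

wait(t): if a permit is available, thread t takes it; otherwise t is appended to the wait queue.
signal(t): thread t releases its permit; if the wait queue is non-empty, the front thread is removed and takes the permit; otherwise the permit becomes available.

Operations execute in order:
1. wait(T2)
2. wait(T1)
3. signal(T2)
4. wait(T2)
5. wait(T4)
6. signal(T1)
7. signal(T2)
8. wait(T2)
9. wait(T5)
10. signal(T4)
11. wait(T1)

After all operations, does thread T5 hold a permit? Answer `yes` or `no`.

Step 1: wait(T2) -> count=0 queue=[] holders={T2}
Step 2: wait(T1) -> count=0 queue=[T1] holders={T2}
Step 3: signal(T2) -> count=0 queue=[] holders={T1}
Step 4: wait(T2) -> count=0 queue=[T2] holders={T1}
Step 5: wait(T4) -> count=0 queue=[T2,T4] holders={T1}
Step 6: signal(T1) -> count=0 queue=[T4] holders={T2}
Step 7: signal(T2) -> count=0 queue=[] holders={T4}
Step 8: wait(T2) -> count=0 queue=[T2] holders={T4}
Step 9: wait(T5) -> count=0 queue=[T2,T5] holders={T4}
Step 10: signal(T4) -> count=0 queue=[T5] holders={T2}
Step 11: wait(T1) -> count=0 queue=[T5,T1] holders={T2}
Final holders: {T2} -> T5 not in holders

Answer: no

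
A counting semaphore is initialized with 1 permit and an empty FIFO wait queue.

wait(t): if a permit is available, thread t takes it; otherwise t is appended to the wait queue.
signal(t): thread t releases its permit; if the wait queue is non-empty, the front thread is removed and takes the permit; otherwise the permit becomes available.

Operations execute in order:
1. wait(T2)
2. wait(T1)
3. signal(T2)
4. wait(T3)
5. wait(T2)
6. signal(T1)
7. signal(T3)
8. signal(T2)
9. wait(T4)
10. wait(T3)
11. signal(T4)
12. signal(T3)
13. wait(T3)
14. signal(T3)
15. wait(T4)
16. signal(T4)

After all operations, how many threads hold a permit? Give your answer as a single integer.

Step 1: wait(T2) -> count=0 queue=[] holders={T2}
Step 2: wait(T1) -> count=0 queue=[T1] holders={T2}
Step 3: signal(T2) -> count=0 queue=[] holders={T1}
Step 4: wait(T3) -> count=0 queue=[T3] holders={T1}
Step 5: wait(T2) -> count=0 queue=[T3,T2] holders={T1}
Step 6: signal(T1) -> count=0 queue=[T2] holders={T3}
Step 7: signal(T3) -> count=0 queue=[] holders={T2}
Step 8: signal(T2) -> count=1 queue=[] holders={none}
Step 9: wait(T4) -> count=0 queue=[] holders={T4}
Step 10: wait(T3) -> count=0 queue=[T3] holders={T4}
Step 11: signal(T4) -> count=0 queue=[] holders={T3}
Step 12: signal(T3) -> count=1 queue=[] holders={none}
Step 13: wait(T3) -> count=0 queue=[] holders={T3}
Step 14: signal(T3) -> count=1 queue=[] holders={none}
Step 15: wait(T4) -> count=0 queue=[] holders={T4}
Step 16: signal(T4) -> count=1 queue=[] holders={none}
Final holders: {none} -> 0 thread(s)

Answer: 0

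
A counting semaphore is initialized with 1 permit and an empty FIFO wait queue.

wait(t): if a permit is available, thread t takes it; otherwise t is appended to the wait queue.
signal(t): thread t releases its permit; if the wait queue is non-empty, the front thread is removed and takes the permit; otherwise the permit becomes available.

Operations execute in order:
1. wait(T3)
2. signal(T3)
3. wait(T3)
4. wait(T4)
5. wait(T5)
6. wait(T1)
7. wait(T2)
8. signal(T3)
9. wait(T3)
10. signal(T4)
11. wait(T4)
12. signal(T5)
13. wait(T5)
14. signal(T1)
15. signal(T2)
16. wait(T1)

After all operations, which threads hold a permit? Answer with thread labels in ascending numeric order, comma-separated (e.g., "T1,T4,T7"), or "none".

Step 1: wait(T3) -> count=0 queue=[] holders={T3}
Step 2: signal(T3) -> count=1 queue=[] holders={none}
Step 3: wait(T3) -> count=0 queue=[] holders={T3}
Step 4: wait(T4) -> count=0 queue=[T4] holders={T3}
Step 5: wait(T5) -> count=0 queue=[T4,T5] holders={T3}
Step 6: wait(T1) -> count=0 queue=[T4,T5,T1] holders={T3}
Step 7: wait(T2) -> count=0 queue=[T4,T5,T1,T2] holders={T3}
Step 8: signal(T3) -> count=0 queue=[T5,T1,T2] holders={T4}
Step 9: wait(T3) -> count=0 queue=[T5,T1,T2,T3] holders={T4}
Step 10: signal(T4) -> count=0 queue=[T1,T2,T3] holders={T5}
Step 11: wait(T4) -> count=0 queue=[T1,T2,T3,T4] holders={T5}
Step 12: signal(T5) -> count=0 queue=[T2,T3,T4] holders={T1}
Step 13: wait(T5) -> count=0 queue=[T2,T3,T4,T5] holders={T1}
Step 14: signal(T1) -> count=0 queue=[T3,T4,T5] holders={T2}
Step 15: signal(T2) -> count=0 queue=[T4,T5] holders={T3}
Step 16: wait(T1) -> count=0 queue=[T4,T5,T1] holders={T3}
Final holders: T3

Answer: T3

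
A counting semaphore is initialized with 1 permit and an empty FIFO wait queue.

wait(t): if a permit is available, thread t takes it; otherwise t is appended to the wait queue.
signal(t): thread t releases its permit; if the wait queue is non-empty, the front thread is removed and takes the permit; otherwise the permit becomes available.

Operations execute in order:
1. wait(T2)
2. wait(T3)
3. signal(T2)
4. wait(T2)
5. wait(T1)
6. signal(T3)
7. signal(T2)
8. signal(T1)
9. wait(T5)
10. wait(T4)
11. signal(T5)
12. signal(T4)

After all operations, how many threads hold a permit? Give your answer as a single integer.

Answer: 0

Derivation:
Step 1: wait(T2) -> count=0 queue=[] holders={T2}
Step 2: wait(T3) -> count=0 queue=[T3] holders={T2}
Step 3: signal(T2) -> count=0 queue=[] holders={T3}
Step 4: wait(T2) -> count=0 queue=[T2] holders={T3}
Step 5: wait(T1) -> count=0 queue=[T2,T1] holders={T3}
Step 6: signal(T3) -> count=0 queue=[T1] holders={T2}
Step 7: signal(T2) -> count=0 queue=[] holders={T1}
Step 8: signal(T1) -> count=1 queue=[] holders={none}
Step 9: wait(T5) -> count=0 queue=[] holders={T5}
Step 10: wait(T4) -> count=0 queue=[T4] holders={T5}
Step 11: signal(T5) -> count=0 queue=[] holders={T4}
Step 12: signal(T4) -> count=1 queue=[] holders={none}
Final holders: {none} -> 0 thread(s)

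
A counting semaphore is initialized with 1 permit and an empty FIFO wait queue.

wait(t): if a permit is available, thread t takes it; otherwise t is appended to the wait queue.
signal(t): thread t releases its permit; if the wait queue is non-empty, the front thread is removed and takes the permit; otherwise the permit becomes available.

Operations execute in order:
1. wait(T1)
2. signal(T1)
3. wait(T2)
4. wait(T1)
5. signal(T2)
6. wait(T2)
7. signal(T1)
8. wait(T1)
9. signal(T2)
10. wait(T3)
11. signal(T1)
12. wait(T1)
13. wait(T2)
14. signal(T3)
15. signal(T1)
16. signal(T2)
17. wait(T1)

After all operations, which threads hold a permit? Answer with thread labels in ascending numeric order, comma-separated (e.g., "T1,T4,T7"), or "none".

Step 1: wait(T1) -> count=0 queue=[] holders={T1}
Step 2: signal(T1) -> count=1 queue=[] holders={none}
Step 3: wait(T2) -> count=0 queue=[] holders={T2}
Step 4: wait(T1) -> count=0 queue=[T1] holders={T2}
Step 5: signal(T2) -> count=0 queue=[] holders={T1}
Step 6: wait(T2) -> count=0 queue=[T2] holders={T1}
Step 7: signal(T1) -> count=0 queue=[] holders={T2}
Step 8: wait(T1) -> count=0 queue=[T1] holders={T2}
Step 9: signal(T2) -> count=0 queue=[] holders={T1}
Step 10: wait(T3) -> count=0 queue=[T3] holders={T1}
Step 11: signal(T1) -> count=0 queue=[] holders={T3}
Step 12: wait(T1) -> count=0 queue=[T1] holders={T3}
Step 13: wait(T2) -> count=0 queue=[T1,T2] holders={T3}
Step 14: signal(T3) -> count=0 queue=[T2] holders={T1}
Step 15: signal(T1) -> count=0 queue=[] holders={T2}
Step 16: signal(T2) -> count=1 queue=[] holders={none}
Step 17: wait(T1) -> count=0 queue=[] holders={T1}
Final holders: T1

Answer: T1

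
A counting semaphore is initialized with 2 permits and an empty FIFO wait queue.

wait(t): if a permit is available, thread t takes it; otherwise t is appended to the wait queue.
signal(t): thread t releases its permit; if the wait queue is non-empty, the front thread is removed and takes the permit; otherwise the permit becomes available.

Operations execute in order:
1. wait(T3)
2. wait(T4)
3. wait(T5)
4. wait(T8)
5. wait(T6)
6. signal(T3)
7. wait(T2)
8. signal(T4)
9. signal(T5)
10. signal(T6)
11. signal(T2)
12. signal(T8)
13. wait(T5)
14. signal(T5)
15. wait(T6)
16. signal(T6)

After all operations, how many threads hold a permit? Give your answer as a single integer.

Step 1: wait(T3) -> count=1 queue=[] holders={T3}
Step 2: wait(T4) -> count=0 queue=[] holders={T3,T4}
Step 3: wait(T5) -> count=0 queue=[T5] holders={T3,T4}
Step 4: wait(T8) -> count=0 queue=[T5,T8] holders={T3,T4}
Step 5: wait(T6) -> count=0 queue=[T5,T8,T6] holders={T3,T4}
Step 6: signal(T3) -> count=0 queue=[T8,T6] holders={T4,T5}
Step 7: wait(T2) -> count=0 queue=[T8,T6,T2] holders={T4,T5}
Step 8: signal(T4) -> count=0 queue=[T6,T2] holders={T5,T8}
Step 9: signal(T5) -> count=0 queue=[T2] holders={T6,T8}
Step 10: signal(T6) -> count=0 queue=[] holders={T2,T8}
Step 11: signal(T2) -> count=1 queue=[] holders={T8}
Step 12: signal(T8) -> count=2 queue=[] holders={none}
Step 13: wait(T5) -> count=1 queue=[] holders={T5}
Step 14: signal(T5) -> count=2 queue=[] holders={none}
Step 15: wait(T6) -> count=1 queue=[] holders={T6}
Step 16: signal(T6) -> count=2 queue=[] holders={none}
Final holders: {none} -> 0 thread(s)

Answer: 0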